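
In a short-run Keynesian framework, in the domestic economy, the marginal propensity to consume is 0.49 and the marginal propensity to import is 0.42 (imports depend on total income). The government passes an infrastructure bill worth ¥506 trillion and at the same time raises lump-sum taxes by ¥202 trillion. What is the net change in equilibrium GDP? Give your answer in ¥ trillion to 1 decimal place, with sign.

+¥437.7 trillion

Expenditure multiplier = 1/(1 − c + m) = 1/(1 − 0.49 + 0.42) = 1/0.93 ≈ 1.075.
ΔG contributes k·ΔG = (+¥506 trillion) / 0.93 ≈ +¥544.1 trillion.
ΔT of +¥202 trillion changes first-round spending by −c·ΔT = −¥98.98 trillion, contributing k·(−c·ΔT) = (−¥98.98 trillion) / 0.93 ≈ −¥106.4 trillion.
Net ΔY = k(ΔG − c·ΔT) = (+¥407.02 trillion) / 0.93 ≈ +¥437.7 trillion.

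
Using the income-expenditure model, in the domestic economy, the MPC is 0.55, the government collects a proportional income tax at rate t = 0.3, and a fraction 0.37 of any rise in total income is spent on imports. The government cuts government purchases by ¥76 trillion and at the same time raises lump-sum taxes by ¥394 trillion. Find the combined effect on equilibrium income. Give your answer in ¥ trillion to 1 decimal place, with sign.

−¥297.2 trillion

Expenditure multiplier = 1/(1 − c(1−t) + m) = 1/(1 − 0.55×0.7 + 0.37) = 1/0.985 ≈ 1.015.
ΔG contributes k·ΔG = (−¥76 trillion) / 0.985 ≈ −¥77.2 trillion.
ΔT of +¥394 trillion changes first-round spending by −c·ΔT = −¥216.7 trillion, contributing k·(−c·ΔT) = (−¥216.7 trillion) / 0.985 = −¥220 trillion.
Net ΔY = k(ΔG − c·ΔT) = (−¥292.7 trillion) / 0.985 ≈ −¥297.2 trillion.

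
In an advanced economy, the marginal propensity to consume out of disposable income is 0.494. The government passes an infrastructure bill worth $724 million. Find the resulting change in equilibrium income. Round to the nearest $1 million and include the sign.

+$1,431 million

Spending multiplier = 1/(1 − MPC) = 1/(1 − 0.494) = 1/0.506 ≈ 1.976.
ΔY = k × ΔG = (+$724 million) / 0.506 ≈ +$1,431 million.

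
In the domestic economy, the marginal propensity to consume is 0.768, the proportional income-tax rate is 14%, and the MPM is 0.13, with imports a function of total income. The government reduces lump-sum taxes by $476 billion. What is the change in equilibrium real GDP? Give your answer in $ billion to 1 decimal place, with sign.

+$778.6 billion

A lump-sum tax change of −$476 billion shifts disposable income by +$476 billion; first-round consumption changes by −c × ΔT = −0.768 × (−$476 billion) = +$365.568 billion.
Expenditure multiplier = 1/(1 − c(1−t) + m) = 1/(1 − 0.768×0.86 + 0.13) = 1/0.46952 ≈ 2.13.
The tax multiplier is −c × k ≈ −1.636, so ΔY = k × (−c·ΔT) = (+$365.568 billion) / 0.46952 ≈ +$778.6 billion.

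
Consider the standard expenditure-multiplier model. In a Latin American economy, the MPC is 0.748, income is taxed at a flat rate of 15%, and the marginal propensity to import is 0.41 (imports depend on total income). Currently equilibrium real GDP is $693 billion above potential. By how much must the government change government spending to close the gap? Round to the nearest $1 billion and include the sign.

−$537 billion

Spending multiplier = 1/(1 − c(1−t) + m) = 1/(1 − 0.748×0.85 + 0.41) = 1/0.7742 ≈ 1.292.
Need ΔY = −$693 billion, so ΔG = ΔY/k = (−$693 billion) × 0.7742 ≈ −$537 billion.
The government should cut government spending by $537 billion.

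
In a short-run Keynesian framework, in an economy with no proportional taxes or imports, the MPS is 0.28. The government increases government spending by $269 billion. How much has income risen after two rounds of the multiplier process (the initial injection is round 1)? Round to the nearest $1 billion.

MPC = 1 − MPS = 1 − 0.28 = 0.72.
Round 1 adds ΔG = $269 billion; each later round is MPC = 0.72 times the previous.
After 2 rounds: 269 + 193.68 = ΔG·(1 − c^2)/(1 − c) = 269 × (1 − 0.5184)/0.28 ≈ $463 billion.

$463 billion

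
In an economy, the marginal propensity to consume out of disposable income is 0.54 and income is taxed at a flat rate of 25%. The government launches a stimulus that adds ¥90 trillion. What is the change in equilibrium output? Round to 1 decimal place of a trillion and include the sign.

+¥151.3 trillion

Expenditure multiplier = 1/(1 − c(1−t)) = 1/(1 − 0.54×0.75) = 1/0.595 ≈ 1.681.
ΔY = k × ΔG = (+¥90 trillion) / 0.595 ≈ +¥151.3 trillion.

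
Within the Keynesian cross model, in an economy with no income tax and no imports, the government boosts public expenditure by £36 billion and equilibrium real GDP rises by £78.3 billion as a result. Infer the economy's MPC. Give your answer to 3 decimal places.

Implied spending multiplier k = ΔY/ΔG = 78.3/36 = 2.175.
Since k = 1/(1 − MPC), MPC = 1 − 1/k = 1 − ΔG/ΔY = 1 − 36/78.3 ≈ 0.540.

0.540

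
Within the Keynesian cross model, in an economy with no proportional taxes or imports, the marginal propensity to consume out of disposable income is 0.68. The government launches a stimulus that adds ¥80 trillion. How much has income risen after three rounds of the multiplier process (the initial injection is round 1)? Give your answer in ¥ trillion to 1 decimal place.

¥171.4 trillion

Round 1 adds ΔG = ¥80 trillion; each later round is MPC = 0.68 times the previous.
After 3 rounds: 80 + 54.4 + 36.992 = ΔG·(1 − c^3)/(1 − c) = 80 × (1 − 0.314432)/0.32 ≈ ¥171.4 trillion.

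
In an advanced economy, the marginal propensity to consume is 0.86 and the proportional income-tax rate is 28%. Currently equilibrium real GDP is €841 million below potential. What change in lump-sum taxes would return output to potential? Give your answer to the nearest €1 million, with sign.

Spending multiplier = 1/(1 − c(1−t)) = 1/(1 − 0.86×0.72) = 1/0.3808 ≈ 2.626.
Tax multiplier = −c·k = −0.86/0.3808 ≈ −2.258. Need ΔY = +€841 million, so ΔT = ΔY/(−c·k) = −(+€841 million) × 0.3808 / 0.86 ≈ −€372 million.
The government should cut lump-sum taxes by €372 million.

−€372 million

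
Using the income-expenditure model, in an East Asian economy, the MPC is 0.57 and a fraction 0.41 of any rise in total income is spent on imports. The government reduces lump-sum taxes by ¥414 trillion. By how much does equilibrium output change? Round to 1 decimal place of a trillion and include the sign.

A lump-sum tax change of −¥414 trillion shifts disposable income by +¥414 trillion; first-round consumption changes by −c × ΔT = −0.57 × (−¥414 trillion) = +¥235.98 trillion.
Expenditure multiplier = 1/(1 − c + m) = 1/(1 − 0.57 + 0.41) = 1/0.84 ≈ 1.19.
The tax multiplier is −c × k ≈ −0.679, so ΔY = k × (−c·ΔT) = (+¥235.98 trillion) / 0.84 ≈ +¥280.9 trillion.

+¥280.9 trillion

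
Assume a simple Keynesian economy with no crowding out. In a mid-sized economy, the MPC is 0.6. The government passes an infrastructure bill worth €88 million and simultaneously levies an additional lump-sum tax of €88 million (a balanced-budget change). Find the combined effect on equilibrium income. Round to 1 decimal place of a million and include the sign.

Expenditure multiplier = 1/(1 − MPC) = 1/(1 − 0.6) = 1/0.4 = 2.5.
ΔG contributes k·ΔG = (+€88 million) / 0.4 = +€220 million.
ΔT of +€88 million changes first-round spending by −c·ΔT = −€52.8 million, contributing k·(−c·ΔT) = (−€52.8 million) / 0.4 = −€132 million.
With ΔG = ΔT and no other leakages, the balanced-budget multiplier is 1, so ΔY = ΔG = +€88 million.

+€88.0 million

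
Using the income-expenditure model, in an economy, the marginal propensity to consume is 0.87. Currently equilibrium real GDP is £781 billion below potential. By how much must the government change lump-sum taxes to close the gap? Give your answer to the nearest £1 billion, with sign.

−£117 billion

Spending multiplier = 1/(1 − MPC) = 1/(1 − 0.87) = 1/0.13 ≈ 7.692.
Tax multiplier = −c·k = −0.87/0.13 ≈ −6.692. Need ΔY = +£781 billion, so ΔT = ΔY/(−c·k) = −(+£781 billion) × 0.13 / 0.87 ≈ −£117 billion.
The government should cut lump-sum taxes by £117 billion.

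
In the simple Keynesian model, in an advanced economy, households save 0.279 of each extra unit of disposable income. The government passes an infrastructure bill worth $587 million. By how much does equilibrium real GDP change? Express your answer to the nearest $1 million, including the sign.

+$2,104 million

MPC = 1 − MPS = 1 − 0.279 = 0.721.
Spending multiplier = 1/(1 − MPC) = 1/(1 − 0.721) = 1/0.279 ≈ 3.584.
ΔY = k × ΔG = (+$587 million) / 0.279 ≈ +$2,104 million.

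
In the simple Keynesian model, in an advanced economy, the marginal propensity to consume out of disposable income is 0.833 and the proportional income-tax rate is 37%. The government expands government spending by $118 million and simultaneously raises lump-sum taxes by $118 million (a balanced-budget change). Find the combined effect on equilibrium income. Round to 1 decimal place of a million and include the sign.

Expenditure multiplier = 1/(1 − c(1−t)) = 1/(1 − 0.833×0.63) = 1/0.47521 ≈ 2.104.
ΔG contributes k·ΔG = (+$118 million) / 0.47521 ≈ +$248.3 million.
ΔT of +$118 million changes first-round spending by −c·ΔT = −$98.294 million, contributing k·(−c·ΔT) = (−$98.294 million) / 0.47521 ≈ −$206.8 million.
Net ΔY = k(ΔG − c·ΔT) = (+$19.706 million) / 0.47521 ≈ +$41.5 million.

+$41.5 million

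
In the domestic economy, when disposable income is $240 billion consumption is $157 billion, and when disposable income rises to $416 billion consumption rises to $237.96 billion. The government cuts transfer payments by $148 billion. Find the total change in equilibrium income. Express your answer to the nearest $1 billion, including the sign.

−$126 billion

MPC = ΔC/ΔYd = (237.96 − 157)/(416 − 240) = 80.96/176 = 0.46.
The transfer change shifts disposable income by −$148 billion, so first-round consumption changes by c·ΔTR = 0.46 × (−$148 billion) = −$68.08 billion.
Expenditure multiplier = 1/(1 − MPC) = 1/(1 − 0.46) = 1/0.54 ≈ 1.852.
The transfer multiplier is c × k ≈ 0.852, so ΔY = k × (c·ΔTR) = (−$68.08 billion) / 0.54 ≈ −$126 billion.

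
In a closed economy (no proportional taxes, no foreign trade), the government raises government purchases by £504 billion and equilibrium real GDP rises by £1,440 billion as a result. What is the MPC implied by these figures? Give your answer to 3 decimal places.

0.650

Implied spending multiplier k = ΔY/ΔG = 1,440/504 ≈ 2.8571.
Since k = 1/(1 − MPC), MPC = 1 − 1/k = 1 − ΔG/ΔY = 1 − 504/1,440 = 0.650.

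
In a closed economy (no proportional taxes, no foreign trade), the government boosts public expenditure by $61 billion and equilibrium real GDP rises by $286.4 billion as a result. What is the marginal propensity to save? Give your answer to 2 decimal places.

Implied spending multiplier k = ΔY/ΔG = 286.4/61 ≈ 4.6951.
Since k = 1/(1 − MPC), MPC = 1 − 1/k = 1 − ΔG/ΔY = 1 − 61/286.4 ≈ 0.79.
MPS = 1 − MPC = 0.21.

0.21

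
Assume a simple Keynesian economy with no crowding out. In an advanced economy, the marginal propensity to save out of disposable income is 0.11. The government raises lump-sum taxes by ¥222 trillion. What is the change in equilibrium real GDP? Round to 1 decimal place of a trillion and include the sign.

−¥1,796.2 trillion

MPC = 1 − MPS = 1 − 0.11 = 0.89.
A lump-sum tax change of +¥222 trillion shifts disposable income by −¥222 trillion; first-round consumption changes by −c × ΔT = −0.89 × (+¥222 trillion) = −¥197.58 trillion.
Expenditure multiplier = 1/(1 − MPC) = 1/(1 − 0.89) = 1/0.11 ≈ 9.091.
The tax multiplier is −c × k ≈ −8.091, so ΔY = k × (−c·ΔT) = (−¥197.58 trillion) / 0.11 ≈ −¥1,796.2 trillion.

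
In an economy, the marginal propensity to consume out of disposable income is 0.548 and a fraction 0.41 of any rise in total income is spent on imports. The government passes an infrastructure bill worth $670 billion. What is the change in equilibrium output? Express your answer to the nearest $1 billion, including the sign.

Government-spending multiplier = 1/(1 − c + m) = 1/(1 − 0.548 + 0.41) = 1/0.862 ≈ 1.16.
ΔY = k × ΔG = (+$670 billion) / 0.862 ≈ +$777 billion.

+$777 billion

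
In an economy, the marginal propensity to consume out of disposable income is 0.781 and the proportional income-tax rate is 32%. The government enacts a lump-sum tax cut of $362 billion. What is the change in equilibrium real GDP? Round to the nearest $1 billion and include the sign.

A lump-sum tax change of −$362 billion shifts disposable income by +$362 billion; first-round consumption changes by −c × ΔT = −0.781 × (−$362 billion) = +$282.722 billion.
Expenditure multiplier = 1/(1 − c(1−t)) = 1/(1 − 0.781×0.68) = 1/0.46892 ≈ 2.133.
The tax multiplier is −c × k ≈ −1.666, so ΔY = k × (−c·ΔT) = (+$282.722 billion) / 0.46892 ≈ +$603 billion.

+$603 billion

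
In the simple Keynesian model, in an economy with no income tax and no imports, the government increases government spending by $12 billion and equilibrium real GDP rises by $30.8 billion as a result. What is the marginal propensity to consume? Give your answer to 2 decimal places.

0.61

Implied spending multiplier k = ΔY/ΔG = 30.8/12 ≈ 2.5667.
Since k = 1/(1 − MPC), MPC = 1 − 1/k = 1 − ΔG/ΔY = 1 − 12/30.8 ≈ 0.61.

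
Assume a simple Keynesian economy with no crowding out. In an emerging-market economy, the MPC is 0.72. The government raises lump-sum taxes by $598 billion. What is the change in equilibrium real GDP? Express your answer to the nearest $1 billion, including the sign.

A lump-sum tax change of +$598 billion shifts disposable income by −$598 billion; first-round consumption changes by −c × ΔT = −0.72 × (+$598 billion) = −$430.56 billion.
Expenditure multiplier = 1/(1 − MPC) = 1/(1 − 0.72) = 1/0.28 ≈ 3.571.
The tax multiplier is −c × k ≈ −2.571, so ΔY = k × (−c·ΔT) = (−$430.56 billion) / 0.28 ≈ −$1,538 billion.

−$1,538 billion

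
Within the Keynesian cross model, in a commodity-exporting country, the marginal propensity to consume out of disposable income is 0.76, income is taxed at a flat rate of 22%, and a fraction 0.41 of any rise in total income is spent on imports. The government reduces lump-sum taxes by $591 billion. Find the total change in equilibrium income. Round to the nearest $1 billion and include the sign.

A lump-sum tax change of −$591 billion shifts disposable income by +$591 billion; first-round consumption changes by −c × ΔT = −0.76 × (−$591 billion) = +$449.16 billion.
Expenditure multiplier = 1/(1 − c(1−t) + m) = 1/(1 − 0.76×0.78 + 0.41) = 1/0.8172 ≈ 1.224.
The tax multiplier is −c × k ≈ −0.93, so ΔY = k × (−c·ΔT) = (+$449.16 billion) / 0.8172 ≈ +$550 billion.

+$550 billion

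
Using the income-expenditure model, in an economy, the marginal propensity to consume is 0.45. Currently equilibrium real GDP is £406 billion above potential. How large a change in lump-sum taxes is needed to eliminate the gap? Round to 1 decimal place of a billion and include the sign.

+£496.2 billion

Spending multiplier = 1/(1 − MPC) = 1/(1 − 0.45) = 1/0.55 ≈ 1.818.
Tax multiplier = −c·k = −0.45/0.55 ≈ −0.818. Need ΔY = −£406 billion, so ΔT = ΔY/(−c·k) = −(−£406 billion) × 0.55 / 0.45 ≈ +£496.2 billion.
The government should raise lump-sum taxes by £496.2 billion.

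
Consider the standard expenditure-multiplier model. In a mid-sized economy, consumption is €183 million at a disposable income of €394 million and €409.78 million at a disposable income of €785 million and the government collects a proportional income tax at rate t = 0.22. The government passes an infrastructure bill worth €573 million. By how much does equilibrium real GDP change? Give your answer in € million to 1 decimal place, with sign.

MPC = ΔC/ΔYd = (409.78 − 183)/(785 − 394) = 226.78/391 = 0.58.
Government-spending multiplier = 1/(1 − c(1−t)) = 1/(1 − 0.58×0.78) = 1/0.5476 ≈ 1.826.
ΔY = k × ΔG = (+€573 million) / 0.5476 ≈ +€1,046.4 million.

+€1,046.4 million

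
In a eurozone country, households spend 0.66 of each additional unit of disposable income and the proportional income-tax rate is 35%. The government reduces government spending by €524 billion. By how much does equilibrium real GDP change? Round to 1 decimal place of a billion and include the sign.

Expenditure multiplier = 1/(1 − c(1−t)) = 1/(1 − 0.66×0.65) = 1/0.571 ≈ 1.751.
ΔY = k × ΔG = (−€524 billion) / 0.571 ≈ −€917.7 billion.

−€917.7 billion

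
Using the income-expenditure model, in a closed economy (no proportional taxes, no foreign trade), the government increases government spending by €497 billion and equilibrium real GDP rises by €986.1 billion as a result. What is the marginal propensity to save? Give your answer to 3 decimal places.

Implied spending multiplier k = ΔY/ΔG = 986.1/497 ≈ 1.9841.
Since k = 1/(1 − MPC), MPC = 1 − 1/k = 1 − ΔG/ΔY = 1 − 497/986.1 ≈ 0.496.
MPS = 1 − MPC = 0.504.

0.504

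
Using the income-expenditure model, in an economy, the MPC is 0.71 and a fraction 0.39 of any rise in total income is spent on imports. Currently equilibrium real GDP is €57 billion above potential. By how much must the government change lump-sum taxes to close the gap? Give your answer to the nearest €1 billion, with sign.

Spending multiplier = 1/(1 − c + m) = 1/(1 − 0.71 + 0.39) = 1/0.68 ≈ 1.471.
Tax multiplier = −c·k = −0.71/0.68 ≈ −1.044. Need ΔY = −€57 billion, so ΔT = ΔY/(−c·k) = −(−€57 billion) × 0.68 / 0.71 ≈ +€55 billion.
The government should raise lump-sum taxes by €55 billion.

+€55 billion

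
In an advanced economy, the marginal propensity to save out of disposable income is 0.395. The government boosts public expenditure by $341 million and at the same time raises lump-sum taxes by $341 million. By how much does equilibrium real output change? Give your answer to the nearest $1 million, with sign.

+$341 million

MPC = 1 − MPS = 1 − 0.395 = 0.605.
Expenditure multiplier = 1/(1 − MPC) = 1/(1 − 0.605) = 1/0.395 ≈ 2.532.
ΔG contributes k·ΔG = (+$341 million) / 0.395 ≈ +$863.3 million.
ΔT of +$341 million changes first-round spending by −c·ΔT = −$206.305 million, contributing k·(−c·ΔT) = (−$206.305 million) / 0.395 ≈ −$522.3 million.
With ΔG = ΔT and no other leakages, the balanced-budget multiplier is 1, so ΔY = ΔG = +$341 million.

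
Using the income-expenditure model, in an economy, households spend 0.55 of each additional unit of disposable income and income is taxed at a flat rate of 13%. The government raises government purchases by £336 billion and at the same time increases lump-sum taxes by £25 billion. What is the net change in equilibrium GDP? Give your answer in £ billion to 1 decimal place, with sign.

+£617.9 billion

Expenditure multiplier = 1/(1 − c(1−t)) = 1/(1 − 0.55×0.87) = 1/0.5215 ≈ 1.918.
ΔG contributes k·ΔG = (+£336 billion) / 0.5215 ≈ +£644.3 billion.
ΔT of +£25 billion changes first-round spending by −c·ΔT = −£13.75 billion, contributing k·(−c·ΔT) = (−£13.75 billion) / 0.5215 ≈ −£26.4 billion.
Net ΔY = k(ΔG − c·ΔT) = (+£322.25 billion) / 0.5215 ≈ +£617.9 billion.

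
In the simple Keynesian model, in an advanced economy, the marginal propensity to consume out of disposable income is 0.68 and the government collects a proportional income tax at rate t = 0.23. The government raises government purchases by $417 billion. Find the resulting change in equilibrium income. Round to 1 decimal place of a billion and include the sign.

+$875.3 billion

Expenditure multiplier = 1/(1 − c(1−t)) = 1/(1 − 0.68×0.77) = 1/0.4764 ≈ 2.099.
ΔY = k × ΔG = (+$417 billion) / 0.4764 ≈ +$875.3 billion.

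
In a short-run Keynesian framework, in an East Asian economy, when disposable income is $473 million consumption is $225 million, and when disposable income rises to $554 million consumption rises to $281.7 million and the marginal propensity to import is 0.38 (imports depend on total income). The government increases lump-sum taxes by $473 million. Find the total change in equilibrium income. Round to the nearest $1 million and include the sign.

MPC = ΔC/ΔYd = (281.7 − 225)/(554 − 473) = 56.7/81 = 0.7.
A lump-sum tax change of +$473 million shifts disposable income by −$473 million; first-round consumption changes by −c × ΔT = −0.7 × (+$473 million) = −$331.1 million.
Expenditure multiplier = 1/(1 − c + m) = 1/(1 − 0.7 + 0.38) = 1/0.68 ≈ 1.471.
The tax multiplier is −c × k ≈ −1.029, so ΔY = k × (−c·ΔT) = (−$331.1 million) / 0.68 ≈ −$487 million.

−$487 million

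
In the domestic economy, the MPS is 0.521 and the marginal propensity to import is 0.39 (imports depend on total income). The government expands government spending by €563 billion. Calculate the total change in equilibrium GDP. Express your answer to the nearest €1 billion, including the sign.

MPC = 1 − MPS = 1 − 0.521 = 0.479.
Spending multiplier = 1/(1 − c + m) = 1/(1 − 0.479 + 0.39) = 1/0.911 ≈ 1.098.
ΔY = k × ΔG = (+€563 billion) / 0.911 ≈ +€618 billion.

+€618 billion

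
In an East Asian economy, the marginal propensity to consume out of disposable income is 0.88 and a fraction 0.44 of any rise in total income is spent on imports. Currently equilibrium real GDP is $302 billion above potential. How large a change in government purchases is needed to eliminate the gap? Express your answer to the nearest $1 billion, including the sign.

−$169 billion

Spending multiplier = 1/(1 − c + m) = 1/(1 − 0.88 + 0.44) = 1/0.56 ≈ 1.786.
Need ΔY = −$302 billion, so ΔG = ΔY/k = (−$302 billion) × 0.56 ≈ −$169 billion.
The government should cut government purchases by $169 billion.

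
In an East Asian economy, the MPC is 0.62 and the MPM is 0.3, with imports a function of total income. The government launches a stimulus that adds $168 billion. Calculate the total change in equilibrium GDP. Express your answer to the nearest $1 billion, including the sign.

+$247 billion

Spending multiplier = 1/(1 − c + m) = 1/(1 − 0.62 + 0.3) = 1/0.68 ≈ 1.471.
ΔY = k × ΔG = (+$168 billion) / 0.68 ≈ +$247 billion.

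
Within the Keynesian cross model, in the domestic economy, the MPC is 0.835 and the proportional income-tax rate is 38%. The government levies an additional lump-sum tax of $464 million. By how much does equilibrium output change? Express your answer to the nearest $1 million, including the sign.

A lump-sum tax change of +$464 million shifts disposable income by −$464 million; first-round consumption changes by −c × ΔT = −0.835 × (+$464 million) = −$387.44 million.
Expenditure multiplier = 1/(1 − c(1−t)) = 1/(1 − 0.835×0.62) = 1/0.4823 ≈ 2.073.
The tax multiplier is −c × k ≈ −1.731, so ΔY = k × (−c·ΔT) = (−$387.44 million) / 0.4823 ≈ −$803 million.

−$803 million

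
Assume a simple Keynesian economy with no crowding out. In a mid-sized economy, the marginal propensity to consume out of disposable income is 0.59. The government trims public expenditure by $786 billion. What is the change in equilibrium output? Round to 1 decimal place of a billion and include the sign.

Government-spending multiplier = 1/(1 − MPC) = 1/(1 − 0.59) = 1/0.41 ≈ 2.439.
ΔY = k × ΔG = (−$786 billion) / 0.41 ≈ −$1,917.1 billion.

−$1,917.1 billion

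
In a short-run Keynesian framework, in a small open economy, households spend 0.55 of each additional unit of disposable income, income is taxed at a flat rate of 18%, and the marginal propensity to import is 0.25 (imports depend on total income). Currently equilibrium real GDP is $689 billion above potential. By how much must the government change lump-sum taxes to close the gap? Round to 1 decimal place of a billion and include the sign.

Spending multiplier = 1/(1 − c(1−t) + m) = 1/(1 − 0.55×0.82 + 0.25) = 1/0.799 ≈ 1.252.
Tax multiplier = −c·k = −0.55/0.799 ≈ −0.688. Need ΔY = −$689 billion, so ΔT = ΔY/(−c·k) = −(−$689 billion) × 0.799 / 0.55 ≈ +$1,000.9 billion.
The government should raise lump-sum taxes by $1,000.9 billion.

+$1,000.9 billion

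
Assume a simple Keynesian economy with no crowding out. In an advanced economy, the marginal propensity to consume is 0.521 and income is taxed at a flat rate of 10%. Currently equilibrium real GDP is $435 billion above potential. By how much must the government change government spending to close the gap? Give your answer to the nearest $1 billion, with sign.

Spending multiplier = 1/(1 − c(1−t)) = 1/(1 − 0.521×0.9) = 1/0.5311 ≈ 1.883.
Need ΔY = −$435 billion, so ΔG = ΔY/k = (−$435 billion) × 0.5311 ≈ −$231 billion.
The government should cut government spending by $231 billion.

−$231 billion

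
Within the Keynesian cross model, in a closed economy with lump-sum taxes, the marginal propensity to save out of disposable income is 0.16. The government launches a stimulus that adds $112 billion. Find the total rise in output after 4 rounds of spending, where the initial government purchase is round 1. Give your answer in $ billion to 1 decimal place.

MPC = 1 − MPS = 1 − 0.16 = 0.84.
Round 1 adds ΔG = $112 billion; each later round is MPC = 0.84 times the previous.
After 4 rounds: 112 + 94.08 + 79.0272 + 66.382848 = ΔG·(1 − c^4)/(1 − c) = 112 × (1 − 0.49787136)/0.16 ≈ $351.5 billion.

$351.5 billion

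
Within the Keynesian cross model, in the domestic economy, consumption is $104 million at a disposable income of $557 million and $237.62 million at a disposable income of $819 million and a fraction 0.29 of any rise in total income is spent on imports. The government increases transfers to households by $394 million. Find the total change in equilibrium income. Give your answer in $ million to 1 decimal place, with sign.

+$257.6 million

MPC = ΔC/ΔYd = (237.62 − 104)/(819 − 557) = 133.62/262 = 0.51.
The transfer change shifts disposable income by +$394 million, so first-round consumption changes by c·ΔTR = 0.51 × (+$394 million) = +$200.94 million.
Expenditure multiplier = 1/(1 − c + m) = 1/(1 − 0.51 + 0.29) = 1/0.78 ≈ 1.282.
The transfer multiplier is c × k ≈ 0.654, so ΔY = k × (c·ΔTR) = (+$200.94 million) / 0.78 ≈ +$257.6 million.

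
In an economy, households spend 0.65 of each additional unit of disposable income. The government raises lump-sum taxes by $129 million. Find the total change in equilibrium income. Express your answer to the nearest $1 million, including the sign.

−$240 million

A lump-sum tax change of +$129 million shifts disposable income by −$129 million; first-round consumption changes by −c × ΔT = −0.65 × (+$129 million) = −$83.85 million.
Expenditure multiplier = 1/(1 − MPC) = 1/(1 − 0.65) = 1/0.35 ≈ 2.857.
The tax multiplier is −c × k ≈ −1.857, so ΔY = k × (−c·ΔT) = (−$83.85 million) / 0.35 ≈ −$240 million.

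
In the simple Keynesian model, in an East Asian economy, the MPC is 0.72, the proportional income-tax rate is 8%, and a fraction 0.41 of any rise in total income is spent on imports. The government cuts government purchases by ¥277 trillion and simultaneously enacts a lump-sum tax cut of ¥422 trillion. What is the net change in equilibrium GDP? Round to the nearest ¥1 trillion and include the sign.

+¥36 trillion

Expenditure multiplier = 1/(1 − c(1−t) + m) = 1/(1 − 0.72×0.92 + 0.41) = 1/0.7476 ≈ 1.338.
ΔG contributes k·ΔG = (−¥277 trillion) / 0.7476 ≈ −¥370.5 trillion.
ΔT of −¥422 trillion changes first-round spending by −c·ΔT = +¥303.84 trillion, contributing k·(−c·ΔT) = (+¥303.84 trillion) / 0.7476 ≈ +¥406.4 trillion.
Net ΔY = k(ΔG − c·ΔT) = (+¥26.84 trillion) / 0.7476 ≈ +¥36 trillion.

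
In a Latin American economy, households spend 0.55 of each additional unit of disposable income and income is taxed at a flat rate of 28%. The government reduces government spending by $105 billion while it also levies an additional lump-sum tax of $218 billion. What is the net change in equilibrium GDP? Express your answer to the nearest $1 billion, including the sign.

−$372 billion

Expenditure multiplier = 1/(1 − c(1−t)) = 1/(1 − 0.55×0.72) = 1/0.604 ≈ 1.656.
ΔG contributes k·ΔG = (−$105 billion) / 0.604 ≈ −$173.8 billion.
ΔT of +$218 billion changes first-round spending by −c·ΔT = −$119.9 billion, contributing k·(−c·ΔT) = (−$119.9 billion) / 0.604 ≈ −$198.5 billion.
Net ΔY = k(ΔG − c·ΔT) = (−$224.9 billion) / 0.604 ≈ −$372 billion.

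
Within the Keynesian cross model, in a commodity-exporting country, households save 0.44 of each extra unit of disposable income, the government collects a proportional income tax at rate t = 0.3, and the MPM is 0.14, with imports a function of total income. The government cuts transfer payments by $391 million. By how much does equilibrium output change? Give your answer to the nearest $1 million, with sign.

−$293 million

MPC = 1 − MPS = 1 − 0.44 = 0.56.
The transfer change shifts disposable income by −$391 million, so first-round consumption changes by c·ΔTR = 0.56 × (−$391 million) = −$218.96 million.
Expenditure multiplier = 1/(1 − c(1−t) + m) = 1/(1 − 0.56×0.7 + 0.14) = 1/0.748 ≈ 1.337.
The transfer multiplier is c × k ≈ 0.749, so ΔY = k × (c·ΔTR) = (−$218.96 million) / 0.748 ≈ −$293 million.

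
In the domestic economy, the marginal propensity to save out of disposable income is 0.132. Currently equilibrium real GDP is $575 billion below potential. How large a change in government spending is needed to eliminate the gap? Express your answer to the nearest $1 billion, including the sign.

MPC = 1 − MPS = 1 − 0.132 = 0.868.
Spending multiplier = 1/(1 − MPC) = 1/(1 − 0.868) = 1/0.132 ≈ 7.576.
Need ΔY = +$575 billion, so ΔG = ΔY/k = (+$575 billion) × 0.132 ≈ +$76 billion.
The government should increase government spending by $76 billion.

+$76 billion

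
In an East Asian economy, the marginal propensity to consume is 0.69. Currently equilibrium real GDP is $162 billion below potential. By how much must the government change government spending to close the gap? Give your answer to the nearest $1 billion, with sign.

+$50 billion

Spending multiplier = 1/(1 − MPC) = 1/(1 − 0.69) = 1/0.31 ≈ 3.226.
Need ΔY = +$162 billion, so ΔG = ΔY/k = (+$162 billion) × 0.31 ≈ +$50 billion.
The government should increase government spending by $50 billion.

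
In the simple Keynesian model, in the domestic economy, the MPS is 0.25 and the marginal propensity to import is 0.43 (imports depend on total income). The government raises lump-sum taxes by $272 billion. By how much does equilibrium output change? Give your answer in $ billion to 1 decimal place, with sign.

MPC = 1 − MPS = 1 − 0.25 = 0.75.
A lump-sum tax change of +$272 billion shifts disposable income by −$272 billion; first-round consumption changes by −c × ΔT = −0.75 × (+$272 billion) = −$204 billion.
Expenditure multiplier = 1/(1 − c + m) = 1/(1 − 0.75 + 0.43) = 1/0.68 ≈ 1.471.
The tax multiplier is −c × k ≈ −1.103, so ΔY = k × (−c·ΔT) = (−$204 billion) / 0.68 = −$300 billion.

−$300.0 billion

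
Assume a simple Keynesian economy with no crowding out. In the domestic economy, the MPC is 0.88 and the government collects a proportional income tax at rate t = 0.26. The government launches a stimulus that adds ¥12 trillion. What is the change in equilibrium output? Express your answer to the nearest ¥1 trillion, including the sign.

+¥34 trillion

Spending multiplier = 1/(1 − c(1−t)) = 1/(1 − 0.88×0.74) = 1/0.3488 ≈ 2.867.
ΔY = k × ΔG = (+¥12 trillion) / 0.3488 ≈ +¥34 trillion.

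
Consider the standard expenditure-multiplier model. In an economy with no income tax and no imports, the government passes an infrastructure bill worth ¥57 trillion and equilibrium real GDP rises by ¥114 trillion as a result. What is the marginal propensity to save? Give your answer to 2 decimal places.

0.50

Implied spending multiplier k = ΔY/ΔG = 114/57 = 2.
Since k = 1/(1 − MPC), MPC = 1 − 1/k = 1 − ΔG/ΔY = 1 − 57/114 = 0.50.
MPS = 1 − MPC = 0.50.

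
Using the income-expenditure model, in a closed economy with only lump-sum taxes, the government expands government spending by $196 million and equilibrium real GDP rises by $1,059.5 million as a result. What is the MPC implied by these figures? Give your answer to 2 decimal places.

Implied spending multiplier k = ΔY/ΔG = 1,059.5/196 ≈ 5.4056.
Since k = 1/(1 − MPC), MPC = 1 − 1/k = 1 − ΔG/ΔY = 1 − 196/1,059.5 ≈ 0.82.

0.82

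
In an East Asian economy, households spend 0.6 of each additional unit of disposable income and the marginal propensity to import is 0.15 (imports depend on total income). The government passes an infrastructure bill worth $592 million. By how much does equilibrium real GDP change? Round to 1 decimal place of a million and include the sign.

Spending multiplier = 1/(1 − c + m) = 1/(1 − 0.6 + 0.15) = 1/0.55 ≈ 1.818.
ΔY = k × ΔG = (+$592 million) / 0.55 ≈ +$1,076.4 million.

+$1,076.4 million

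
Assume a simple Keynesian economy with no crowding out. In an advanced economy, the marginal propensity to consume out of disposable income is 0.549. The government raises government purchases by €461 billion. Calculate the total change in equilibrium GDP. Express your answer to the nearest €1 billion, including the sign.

Government-spending multiplier = 1/(1 − MPC) = 1/(1 − 0.549) = 1/0.451 ≈ 2.217.
ΔY = k × ΔG = (+€461 billion) / 0.451 ≈ +€1,022 billion.

+€1,022 billion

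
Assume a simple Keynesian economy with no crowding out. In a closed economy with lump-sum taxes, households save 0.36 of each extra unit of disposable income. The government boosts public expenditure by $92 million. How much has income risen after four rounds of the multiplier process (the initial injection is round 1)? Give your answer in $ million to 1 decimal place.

$212.7 million

MPC = 1 − MPS = 1 − 0.36 = 0.64.
Round 1 adds ΔG = $92 million; each later round is MPC = 0.64 times the previous.
After 4 rounds: 92 + 58.88 + 37.6832 + 24.117248 = ΔG·(1 − c^4)/(1 − c) = 92 × (1 − 0.16777216)/0.36 ≈ $212.7 million.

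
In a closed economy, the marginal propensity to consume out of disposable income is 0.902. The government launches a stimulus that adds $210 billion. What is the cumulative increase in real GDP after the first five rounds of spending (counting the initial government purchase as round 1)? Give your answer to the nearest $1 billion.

Round 1 adds ΔG = $210 billion; each later round is MPC = 0.902 times the previous.
After 5 rounds: 210 + 189.42 + 170.85684 + 154.11286968 + 139.00980845136 = ΔG·(1 − c^5)/(1 − c) = 210 × (1 − 0.597080224872032)/0.098 ≈ $863 billion.

$863 billion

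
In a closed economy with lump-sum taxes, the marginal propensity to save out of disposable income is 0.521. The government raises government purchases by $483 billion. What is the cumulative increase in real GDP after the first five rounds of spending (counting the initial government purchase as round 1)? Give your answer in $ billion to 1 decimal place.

MPC = 1 − MPS = 1 − 0.521 = 0.479.
Round 1 adds ΔG = $483 billion; each later round is MPC = 0.479 times the previous.
After 5 rounds: 483 + 231.357 + 110.820003 + 53.082781437 + 25.426652308323 = ΔG·(1 − c^5)/(1 − c) = 483 × (1 − 0.025216079618399)/0.521 ≈ $903.7 billion.

$903.7 billion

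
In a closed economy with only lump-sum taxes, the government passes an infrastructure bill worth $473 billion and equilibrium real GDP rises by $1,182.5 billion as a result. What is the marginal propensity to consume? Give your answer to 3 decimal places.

Implied spending multiplier k = ΔY/ΔG = 1,182.5/473 = 2.5.
Since k = 1/(1 − MPC), MPC = 1 − 1/k = 1 − ΔG/ΔY = 1 − 473/1,182.5 = 0.600.

0.600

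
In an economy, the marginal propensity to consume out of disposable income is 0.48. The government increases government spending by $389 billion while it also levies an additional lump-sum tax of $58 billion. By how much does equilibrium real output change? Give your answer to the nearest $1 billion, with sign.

+$695 billion

Expenditure multiplier = 1/(1 − MPC) = 1/(1 − 0.48) = 1/0.52 ≈ 1.923.
ΔG contributes k·ΔG = (+$389 billion) / 0.52 ≈ +$748.1 billion.
ΔT of +$58 billion changes first-round spending by −c·ΔT = −$27.84 billion, contributing k·(−c·ΔT) = (−$27.84 billion) / 0.52 ≈ −$53.5 billion.
Net ΔY = k(ΔG − c·ΔT) = (+$361.16 billion) / 0.52 ≈ +$695 billion.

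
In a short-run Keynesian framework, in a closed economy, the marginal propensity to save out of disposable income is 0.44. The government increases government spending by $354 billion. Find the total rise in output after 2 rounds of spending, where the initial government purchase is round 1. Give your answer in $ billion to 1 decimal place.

$552.2 billion

MPC = 1 − MPS = 1 − 0.44 = 0.56.
Round 1 adds ΔG = $354 billion; each later round is MPC = 0.56 times the previous.
After 2 rounds: 354 + 198.24 = ΔG·(1 − c^2)/(1 − c) = 354 × (1 − 0.3136)/0.44 ≈ $552.2 billion.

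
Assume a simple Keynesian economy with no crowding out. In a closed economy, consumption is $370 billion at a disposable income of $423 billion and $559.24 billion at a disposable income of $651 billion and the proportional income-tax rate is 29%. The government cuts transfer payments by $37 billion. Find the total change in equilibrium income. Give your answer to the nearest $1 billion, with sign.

MPC = ΔC/ΔYd = (559.24 − 370)/(651 − 423) = 189.24/228 = 0.83.
The transfer change shifts disposable income by −$37 billion, so first-round consumption changes by c·ΔTR = 0.83 × (−$37 billion) = −$30.71 billion.
Expenditure multiplier = 1/(1 − c(1−t)) = 1/(1 − 0.83×0.71) = 1/0.4107 ≈ 2.435.
The transfer multiplier is c × k ≈ 2.021, so ΔY = k × (c·ΔTR) = (−$30.71 billion) / 0.4107 ≈ −$75 billion.

−$75 billion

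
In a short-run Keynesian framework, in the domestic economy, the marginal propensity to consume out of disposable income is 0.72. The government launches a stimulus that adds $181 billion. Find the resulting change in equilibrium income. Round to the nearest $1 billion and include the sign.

+$646 billion

Government-spending multiplier = 1/(1 − MPC) = 1/(1 − 0.72) = 1/0.28 ≈ 3.571.
ΔY = k × ΔG = (+$181 billion) / 0.28 ≈ +$646 billion.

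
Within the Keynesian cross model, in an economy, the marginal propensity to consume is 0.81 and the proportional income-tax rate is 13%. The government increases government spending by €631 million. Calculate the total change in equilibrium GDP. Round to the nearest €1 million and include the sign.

+€2,137 million

Expenditure multiplier = 1/(1 − c(1−t)) = 1/(1 − 0.81×0.87) = 1/0.2953 ≈ 3.386.
ΔY = k × ΔG = (+€631 million) / 0.2953 ≈ +€2,137 million.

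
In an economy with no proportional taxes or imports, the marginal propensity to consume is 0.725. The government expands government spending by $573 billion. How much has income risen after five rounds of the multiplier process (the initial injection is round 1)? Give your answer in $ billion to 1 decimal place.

$1,666.3 billion

Round 1 adds ΔG = $573 billion; each later round is MPC = 0.725 times the previous.
After 5 rounds: 573 + 415.425 + 301.183125 + 218.357765625 + 158.309380078125 = ΔG·(1 − c^5)/(1 − c) = 573 × (1 − 0.200304189453125)/0.275 ≈ $1,666.3 billion.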